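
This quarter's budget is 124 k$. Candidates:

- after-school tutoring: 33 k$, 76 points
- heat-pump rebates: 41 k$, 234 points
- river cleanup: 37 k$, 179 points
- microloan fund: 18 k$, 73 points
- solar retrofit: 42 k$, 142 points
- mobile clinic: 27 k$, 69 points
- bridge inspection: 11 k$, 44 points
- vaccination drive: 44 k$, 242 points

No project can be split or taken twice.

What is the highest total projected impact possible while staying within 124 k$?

655

By projected impact per k$: heat-pump rebates 5.71, vaccination drive 5.50, river cleanup 4.84 lead.
Best packing: heat-pump rebates + river cleanup + vaccination drive — 122 k$, 655 total.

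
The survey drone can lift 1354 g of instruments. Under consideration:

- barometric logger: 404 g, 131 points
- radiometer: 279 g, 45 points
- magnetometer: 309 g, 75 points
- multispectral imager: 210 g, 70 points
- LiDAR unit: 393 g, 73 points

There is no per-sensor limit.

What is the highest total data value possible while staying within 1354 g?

420

Best packing: 6×multispectral imager — 1260 g, 420 total.
The spare 94 g is too small for any remaining sensor, and no exchange beats 420.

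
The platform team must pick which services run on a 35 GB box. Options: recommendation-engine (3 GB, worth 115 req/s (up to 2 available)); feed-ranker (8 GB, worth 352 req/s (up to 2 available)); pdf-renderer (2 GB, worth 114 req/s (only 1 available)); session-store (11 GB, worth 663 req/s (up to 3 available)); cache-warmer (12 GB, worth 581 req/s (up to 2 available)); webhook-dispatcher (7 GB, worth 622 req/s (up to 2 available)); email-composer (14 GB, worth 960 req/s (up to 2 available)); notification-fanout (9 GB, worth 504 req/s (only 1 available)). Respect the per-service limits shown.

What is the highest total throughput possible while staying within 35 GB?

Filling by ratio: recommendation-engine + pdf-renderer + 2×webhook-dispatcher + email-composer for 2433, with 2 GB left unused.
The 12 GB tied up in recommendation-engine and pdf-renderer and webhook-dispatcher is better spent on email-composer — total rises to 2542 (35 GB).
That's the maximum — no swap from here does better than 2542.

2542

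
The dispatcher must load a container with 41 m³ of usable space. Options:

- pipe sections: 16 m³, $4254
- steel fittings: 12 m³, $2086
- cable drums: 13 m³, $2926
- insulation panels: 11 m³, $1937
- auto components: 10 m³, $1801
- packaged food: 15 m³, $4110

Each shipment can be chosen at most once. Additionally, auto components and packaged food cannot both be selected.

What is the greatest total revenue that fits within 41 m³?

9266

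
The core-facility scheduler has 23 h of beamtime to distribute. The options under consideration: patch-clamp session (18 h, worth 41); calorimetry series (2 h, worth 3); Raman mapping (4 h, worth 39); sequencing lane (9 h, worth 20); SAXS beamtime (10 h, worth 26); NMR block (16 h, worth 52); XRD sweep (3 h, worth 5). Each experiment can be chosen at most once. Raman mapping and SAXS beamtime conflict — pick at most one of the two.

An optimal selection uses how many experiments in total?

The maximum expected citations within 23 h is 96.
One optimal bundle: Raman mapping + NMR block + XRD sweep (23 h).
Any selection reaching 96 contains exactly 3 experiments.

3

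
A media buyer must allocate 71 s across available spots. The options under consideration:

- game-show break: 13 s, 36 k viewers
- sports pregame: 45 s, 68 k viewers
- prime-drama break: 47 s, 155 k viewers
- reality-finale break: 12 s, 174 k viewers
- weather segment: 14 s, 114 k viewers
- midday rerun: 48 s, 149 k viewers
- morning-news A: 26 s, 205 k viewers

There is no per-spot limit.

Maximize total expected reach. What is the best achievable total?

870

The ratio ordering already packs tightly: 5×reality-finale break, 60 s, 870.
The spare 11 s is too small for any remaining spot, and no exchange beats 870.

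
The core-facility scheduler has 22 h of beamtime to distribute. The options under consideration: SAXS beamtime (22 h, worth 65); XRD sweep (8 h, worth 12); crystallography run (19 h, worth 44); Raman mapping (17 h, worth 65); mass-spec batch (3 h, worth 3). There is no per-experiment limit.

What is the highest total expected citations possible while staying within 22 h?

By expected citations per h: Raman mapping 3.82, SAXS beamtime 2.95, crystallography run 2.32 lead.
Best packing: Raman mapping + mass-spec batch — 20 h, 68 total.
No other feasible combination exceeds 68.

68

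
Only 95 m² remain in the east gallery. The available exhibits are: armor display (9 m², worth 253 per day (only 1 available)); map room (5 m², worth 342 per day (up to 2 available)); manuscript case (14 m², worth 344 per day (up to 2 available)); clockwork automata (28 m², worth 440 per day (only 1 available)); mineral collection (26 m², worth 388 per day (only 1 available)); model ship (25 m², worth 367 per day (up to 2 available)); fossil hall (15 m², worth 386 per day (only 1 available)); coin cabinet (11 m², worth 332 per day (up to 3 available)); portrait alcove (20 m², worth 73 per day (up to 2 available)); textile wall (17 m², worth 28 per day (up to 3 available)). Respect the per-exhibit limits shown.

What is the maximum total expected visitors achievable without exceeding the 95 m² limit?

3007

By expected visitors per m²: map room 68.40, coin cabinet 30.18, armor display 28.11 lead.
Taking armor display + 2×map room + 2×manuscript case + fossil hall + 3×coin cabinet: 95 m² used, 3007 in expected visitors.
Nothing else within 95 m² beats 3007.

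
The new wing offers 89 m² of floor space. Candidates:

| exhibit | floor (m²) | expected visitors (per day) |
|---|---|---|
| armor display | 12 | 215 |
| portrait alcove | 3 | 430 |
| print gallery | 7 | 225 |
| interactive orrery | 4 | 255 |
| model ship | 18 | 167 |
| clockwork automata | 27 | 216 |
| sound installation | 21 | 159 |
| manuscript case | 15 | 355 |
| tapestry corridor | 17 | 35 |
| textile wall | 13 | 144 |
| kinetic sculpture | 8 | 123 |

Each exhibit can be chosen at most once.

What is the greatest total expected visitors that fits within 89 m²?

Ranking by ratio (expected visitors/m²): portrait alcove 143.33, interactive orrery 63.75, print gallery 32.14, manuscript case 23.67.
The ratio heuristic lands on armor display + portrait alcove + print gallery + interactive orrery + model ship + manuscript case + textile wall + kinetic sculpture (1914) but leaves 9 m² idle.
Replace model ship with clockwork automata: the trade gains 49 net, giving 1963 at 89 m².
Next best is armor display + portrait alcove + print gallery + interactive orrery + model ship + sound installation + manuscript case + kinetic sculpture at 1929 (88 m²) — short by 34.

1963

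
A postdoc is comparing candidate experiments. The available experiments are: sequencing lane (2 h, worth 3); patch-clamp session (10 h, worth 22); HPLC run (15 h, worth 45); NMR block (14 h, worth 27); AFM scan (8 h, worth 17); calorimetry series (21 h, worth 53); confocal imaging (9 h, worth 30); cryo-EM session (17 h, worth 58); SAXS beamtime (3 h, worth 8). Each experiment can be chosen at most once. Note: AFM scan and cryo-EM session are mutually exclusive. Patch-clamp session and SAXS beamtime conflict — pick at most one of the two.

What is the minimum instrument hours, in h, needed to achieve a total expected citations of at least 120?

41

Minimise h subject to total expected citations ≥ 120.
Taking HPLC run + confocal imaging + cryo-EM session gives 133 (≥ 120) for 41 h.
No combination under 41 h hits 120.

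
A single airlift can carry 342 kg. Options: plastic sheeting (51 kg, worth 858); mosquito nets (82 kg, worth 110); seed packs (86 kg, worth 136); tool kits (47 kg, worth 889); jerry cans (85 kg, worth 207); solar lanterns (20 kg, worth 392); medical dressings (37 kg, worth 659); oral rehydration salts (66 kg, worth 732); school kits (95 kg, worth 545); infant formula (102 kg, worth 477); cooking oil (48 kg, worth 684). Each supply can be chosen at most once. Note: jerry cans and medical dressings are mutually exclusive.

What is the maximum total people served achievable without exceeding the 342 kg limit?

Plastic sheeting + tool kits + solar lanterns + medical dressings + oral rehydration salts + cooking oil uses 269 of the 342 kg and totals 4214.

4214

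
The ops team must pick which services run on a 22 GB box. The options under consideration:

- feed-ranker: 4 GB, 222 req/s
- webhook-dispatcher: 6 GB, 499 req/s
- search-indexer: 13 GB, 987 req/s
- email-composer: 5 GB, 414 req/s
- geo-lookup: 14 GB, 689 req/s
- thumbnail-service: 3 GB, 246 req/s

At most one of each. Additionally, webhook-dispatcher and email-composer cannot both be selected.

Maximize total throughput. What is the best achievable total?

1732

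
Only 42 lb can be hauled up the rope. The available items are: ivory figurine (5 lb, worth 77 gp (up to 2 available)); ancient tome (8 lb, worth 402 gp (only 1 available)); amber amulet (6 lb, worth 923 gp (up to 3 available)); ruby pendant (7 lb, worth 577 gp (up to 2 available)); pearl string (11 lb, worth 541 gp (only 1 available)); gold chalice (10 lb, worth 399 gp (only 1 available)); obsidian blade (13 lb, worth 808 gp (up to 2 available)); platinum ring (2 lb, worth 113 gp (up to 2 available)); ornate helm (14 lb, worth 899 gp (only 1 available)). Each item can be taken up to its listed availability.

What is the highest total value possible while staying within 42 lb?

4438

The ratio heuristic lands on ivory figurine + 3×amber amulet + 2×ruby pendant + 2×platinum ring (4226) but leaves 1 lb idle.
Replace ivory figurine and platinum ring with ancient tome: the trade gains 212 net, giving 4438 at 42 lb.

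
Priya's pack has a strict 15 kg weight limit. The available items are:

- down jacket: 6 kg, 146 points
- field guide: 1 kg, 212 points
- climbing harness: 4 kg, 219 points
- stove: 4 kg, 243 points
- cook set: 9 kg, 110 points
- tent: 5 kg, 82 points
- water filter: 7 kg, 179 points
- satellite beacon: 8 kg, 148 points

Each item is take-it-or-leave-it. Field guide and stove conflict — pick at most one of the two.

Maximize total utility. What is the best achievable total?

Taking climbing harness + stove + water filter: 15 kg used, 641 in utility.
Every other selection either busts 15 kg or breaks a pairing rule or fails to beat 641.

641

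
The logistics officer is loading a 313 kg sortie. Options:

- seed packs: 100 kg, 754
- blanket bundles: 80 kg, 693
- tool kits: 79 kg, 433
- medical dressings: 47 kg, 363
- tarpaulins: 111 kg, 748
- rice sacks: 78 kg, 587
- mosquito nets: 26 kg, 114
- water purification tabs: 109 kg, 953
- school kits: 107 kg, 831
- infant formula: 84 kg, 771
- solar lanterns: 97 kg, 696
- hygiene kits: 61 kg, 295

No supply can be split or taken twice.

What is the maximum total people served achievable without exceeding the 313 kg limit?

2581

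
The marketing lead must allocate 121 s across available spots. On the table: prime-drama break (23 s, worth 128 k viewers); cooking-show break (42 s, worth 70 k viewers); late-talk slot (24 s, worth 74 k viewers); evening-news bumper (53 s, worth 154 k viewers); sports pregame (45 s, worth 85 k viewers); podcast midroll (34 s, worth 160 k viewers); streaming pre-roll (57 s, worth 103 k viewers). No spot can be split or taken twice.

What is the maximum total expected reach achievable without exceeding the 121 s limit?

Density check — prime-drama break 5.57, podcast midroll 4.71, late-talk slot 3.08 are the best per s.
The ratio heuristic lands on prime-drama break + late-talk slot + podcast midroll (362) but leaves 40 s idle.
The 24 s tied up in late-talk slot is better spent on evening-news bumper — total rises to 442 (110 s).
Next best is prime-drama break + podcast midroll + streaming pre-roll at 391 (114 s) — short by 51.

442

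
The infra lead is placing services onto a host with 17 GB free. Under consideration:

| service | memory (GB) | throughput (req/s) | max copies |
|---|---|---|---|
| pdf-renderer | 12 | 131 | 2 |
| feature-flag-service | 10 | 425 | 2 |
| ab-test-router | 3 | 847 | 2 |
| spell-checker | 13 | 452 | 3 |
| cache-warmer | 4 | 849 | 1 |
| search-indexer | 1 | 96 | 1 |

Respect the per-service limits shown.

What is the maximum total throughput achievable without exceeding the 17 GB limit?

The ratio ordering already packs tightly: 2×ab-test-router + cache-warmer + search-indexer, 11 GB, 2639.

2639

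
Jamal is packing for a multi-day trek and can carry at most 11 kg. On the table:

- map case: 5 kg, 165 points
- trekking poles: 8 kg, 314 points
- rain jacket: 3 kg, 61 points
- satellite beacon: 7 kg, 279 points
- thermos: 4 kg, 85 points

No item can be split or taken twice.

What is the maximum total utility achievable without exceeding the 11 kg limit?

Taking the top-ratio items first gives satellite beacon + thermos for 364 (11 kg).
Dropping satellite beacon and thermos frees 11 kg; slotting in trekking poles + rain jacket (11 kg) lifts the total to 375 at 11 kg.
No other feasible combination exceeds 375.

375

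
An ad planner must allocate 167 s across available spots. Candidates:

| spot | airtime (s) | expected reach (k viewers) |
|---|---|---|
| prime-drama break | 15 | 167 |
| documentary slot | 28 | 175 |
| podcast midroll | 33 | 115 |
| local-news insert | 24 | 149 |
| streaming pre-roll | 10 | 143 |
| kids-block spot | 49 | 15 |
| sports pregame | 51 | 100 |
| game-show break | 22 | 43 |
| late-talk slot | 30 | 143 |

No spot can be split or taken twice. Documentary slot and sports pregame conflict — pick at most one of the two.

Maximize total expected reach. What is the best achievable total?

935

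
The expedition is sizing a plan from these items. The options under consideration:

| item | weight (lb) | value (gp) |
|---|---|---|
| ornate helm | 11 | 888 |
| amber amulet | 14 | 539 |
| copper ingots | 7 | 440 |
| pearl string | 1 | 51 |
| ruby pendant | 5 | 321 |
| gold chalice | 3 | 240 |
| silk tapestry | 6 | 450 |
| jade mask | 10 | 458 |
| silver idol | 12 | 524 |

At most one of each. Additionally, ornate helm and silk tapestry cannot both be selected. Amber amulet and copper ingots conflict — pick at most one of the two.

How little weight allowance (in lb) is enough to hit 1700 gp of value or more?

24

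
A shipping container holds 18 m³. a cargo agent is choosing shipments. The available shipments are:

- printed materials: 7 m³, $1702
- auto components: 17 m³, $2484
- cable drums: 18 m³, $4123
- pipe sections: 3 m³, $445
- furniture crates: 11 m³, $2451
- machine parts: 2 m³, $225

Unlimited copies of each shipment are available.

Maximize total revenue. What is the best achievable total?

Greedy by ratio would take 2×printed materials + pipe sections: 17 m³ used, total 3849.
Replace printed materials and pipe sections with furniture crates: the trade gains 304 net, giving 4153 at 18 m³.

4153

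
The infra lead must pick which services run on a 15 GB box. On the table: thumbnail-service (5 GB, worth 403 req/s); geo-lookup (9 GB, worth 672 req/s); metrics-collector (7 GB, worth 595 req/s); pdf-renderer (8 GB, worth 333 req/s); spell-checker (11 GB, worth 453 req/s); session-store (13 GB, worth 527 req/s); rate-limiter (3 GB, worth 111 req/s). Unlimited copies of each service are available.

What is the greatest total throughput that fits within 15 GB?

1209

A density-first pass picks 2×metrics-collector — 1190 at 14 GB.
Dropping 2×metrics-collector frees 14 GB; slotting in 3×thumbnail-service (15 GB) lifts the total to 1209 at 15 GB.
Nothing else within 15 GB beats 1209.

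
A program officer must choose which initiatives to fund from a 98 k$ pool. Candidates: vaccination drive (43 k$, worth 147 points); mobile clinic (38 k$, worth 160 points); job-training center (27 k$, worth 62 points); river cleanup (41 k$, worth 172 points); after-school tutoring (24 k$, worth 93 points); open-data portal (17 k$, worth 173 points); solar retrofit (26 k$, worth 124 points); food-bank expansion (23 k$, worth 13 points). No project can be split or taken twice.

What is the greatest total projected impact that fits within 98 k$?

Taking the top-ratio projects first gives mobile clinic + open-data portal + solar retrofit for 457 (81 k$).
Dropping solar retrofit frees 26 k$; slotting in river cleanup (41 k$) lifts the total to 505 at 96 k$.
Next best is vaccination drive + mobile clinic + open-data portal at 480 (98 k$) — short by 25.

505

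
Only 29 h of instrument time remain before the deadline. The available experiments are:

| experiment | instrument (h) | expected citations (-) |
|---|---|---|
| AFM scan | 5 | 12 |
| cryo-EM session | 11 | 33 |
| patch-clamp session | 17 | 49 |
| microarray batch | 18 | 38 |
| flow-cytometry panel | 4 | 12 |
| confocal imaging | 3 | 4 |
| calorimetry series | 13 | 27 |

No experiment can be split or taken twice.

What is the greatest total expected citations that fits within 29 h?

82

Filling by ratio: AFM scan + cryo-EM session + flow-cytometry panel + confocal imaging for 61, with 6 h left unused.
Dropping AFM scan and flow-cytometry panel and confocal imaging frees 12 h; slotting in patch-clamp session (17 h) lifts the total to 82 at 28 h.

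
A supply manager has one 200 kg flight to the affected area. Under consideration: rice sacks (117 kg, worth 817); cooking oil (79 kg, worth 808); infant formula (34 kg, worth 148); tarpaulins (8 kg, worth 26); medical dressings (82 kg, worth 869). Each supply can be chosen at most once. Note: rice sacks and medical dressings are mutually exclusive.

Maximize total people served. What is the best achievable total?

1825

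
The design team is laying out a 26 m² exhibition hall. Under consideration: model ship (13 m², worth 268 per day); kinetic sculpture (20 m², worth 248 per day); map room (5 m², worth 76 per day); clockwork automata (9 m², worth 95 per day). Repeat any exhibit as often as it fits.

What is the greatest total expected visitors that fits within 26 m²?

536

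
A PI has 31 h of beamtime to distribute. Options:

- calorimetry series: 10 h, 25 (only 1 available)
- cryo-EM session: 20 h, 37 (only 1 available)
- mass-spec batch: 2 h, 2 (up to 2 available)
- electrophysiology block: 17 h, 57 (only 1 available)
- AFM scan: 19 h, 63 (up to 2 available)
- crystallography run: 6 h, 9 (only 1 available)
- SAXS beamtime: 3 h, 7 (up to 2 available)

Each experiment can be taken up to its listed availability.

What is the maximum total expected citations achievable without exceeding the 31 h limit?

90

Greedy by ratio would take calorimetry series + electrophysiology block + SAXS beamtime: 30 h used, total 89.
Replace electrophysiology block and SAXS beamtime with mass-spec batch + AFM scan: the trade gains 1 net, giving 90 at 31 h.
Every other selection either busts 31 h or exceeds an availability limit or fails to beat 90.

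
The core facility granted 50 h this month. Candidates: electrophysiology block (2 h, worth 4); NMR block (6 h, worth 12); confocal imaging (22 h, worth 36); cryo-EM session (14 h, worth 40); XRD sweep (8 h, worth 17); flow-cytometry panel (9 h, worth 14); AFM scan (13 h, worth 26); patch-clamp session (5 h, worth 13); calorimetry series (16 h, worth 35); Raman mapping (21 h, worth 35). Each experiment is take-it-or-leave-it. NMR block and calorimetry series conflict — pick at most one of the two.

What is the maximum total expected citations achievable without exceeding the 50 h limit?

By expected citations per h: cryo-EM session 2.86, patch-clamp session 2.60, calorimetry series 2.19, XRD sweep 2.12 lead.
Greedy by ratio would take electrophysiology block + cryo-EM session + XRD sweep + patch-clamp session + calorimetry series: 45 h used, total 109.
Dropping XRD sweep frees 8 h; slotting in AFM scan (13 h) lifts the total to 118 at 50 h.

118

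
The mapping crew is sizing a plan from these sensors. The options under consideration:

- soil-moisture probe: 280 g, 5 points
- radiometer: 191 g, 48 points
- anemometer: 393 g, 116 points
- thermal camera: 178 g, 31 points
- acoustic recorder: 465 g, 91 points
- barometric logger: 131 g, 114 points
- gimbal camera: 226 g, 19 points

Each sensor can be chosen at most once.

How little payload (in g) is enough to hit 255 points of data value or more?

702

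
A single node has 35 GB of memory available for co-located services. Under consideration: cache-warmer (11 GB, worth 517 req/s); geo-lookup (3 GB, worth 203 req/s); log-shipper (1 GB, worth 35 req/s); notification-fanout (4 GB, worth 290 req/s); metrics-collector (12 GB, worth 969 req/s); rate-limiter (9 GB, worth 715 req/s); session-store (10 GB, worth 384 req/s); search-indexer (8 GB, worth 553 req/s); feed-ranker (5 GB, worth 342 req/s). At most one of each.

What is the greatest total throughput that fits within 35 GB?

2614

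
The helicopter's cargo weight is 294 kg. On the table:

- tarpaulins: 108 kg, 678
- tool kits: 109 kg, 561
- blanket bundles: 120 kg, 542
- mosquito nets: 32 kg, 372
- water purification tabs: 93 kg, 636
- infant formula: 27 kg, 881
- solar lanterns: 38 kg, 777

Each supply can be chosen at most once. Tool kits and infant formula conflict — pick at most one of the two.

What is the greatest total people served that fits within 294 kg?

Density check — infant formula 32.63, solar lanterns 20.45, mosquito nets 11.62, water purification tabs 6.84 are the best per kg.
Taking the top-ratio supplies first gives mosquito nets + water purification tabs + infant formula + solar lanterns for 2666 (190 kg).
Replace mosquito nets with tarpaulins: the trade gains 306 net, giving 2972 at 266 kg.
The spare 28 kg is too small for any remaining supply, and no feasible exchange beats 2972.

2972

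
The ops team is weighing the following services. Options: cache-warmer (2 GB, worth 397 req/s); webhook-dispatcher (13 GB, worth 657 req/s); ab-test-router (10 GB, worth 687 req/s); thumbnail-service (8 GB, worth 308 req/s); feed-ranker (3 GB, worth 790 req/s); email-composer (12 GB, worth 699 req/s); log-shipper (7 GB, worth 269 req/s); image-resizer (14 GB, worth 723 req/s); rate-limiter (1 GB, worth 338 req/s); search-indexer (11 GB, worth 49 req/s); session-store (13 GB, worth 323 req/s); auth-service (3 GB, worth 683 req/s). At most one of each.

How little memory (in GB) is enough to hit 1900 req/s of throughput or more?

9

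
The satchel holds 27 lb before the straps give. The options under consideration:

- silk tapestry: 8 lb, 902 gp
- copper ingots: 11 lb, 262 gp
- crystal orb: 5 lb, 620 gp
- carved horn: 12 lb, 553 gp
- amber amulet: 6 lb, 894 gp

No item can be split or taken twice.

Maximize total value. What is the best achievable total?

Best packing: silk tapestry + crystal orb + amber amulet — 19 lb, 2416 total.
Nothing else within 27 lb beats 2416.

2416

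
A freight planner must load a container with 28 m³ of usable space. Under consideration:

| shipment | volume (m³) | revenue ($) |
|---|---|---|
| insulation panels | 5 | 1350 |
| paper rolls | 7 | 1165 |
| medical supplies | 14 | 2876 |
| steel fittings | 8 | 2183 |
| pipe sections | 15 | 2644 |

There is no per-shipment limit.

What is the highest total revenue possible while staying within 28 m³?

Taking the top-ratio shipments first gives 3×steel fittings for 6549 (24 m³).
The 16 m³ tied up in 2×steel fittings is better spent on 4×insulation panels — total rises to 7583 (28 m³).
No other feasible combination exceeds 7583.

7583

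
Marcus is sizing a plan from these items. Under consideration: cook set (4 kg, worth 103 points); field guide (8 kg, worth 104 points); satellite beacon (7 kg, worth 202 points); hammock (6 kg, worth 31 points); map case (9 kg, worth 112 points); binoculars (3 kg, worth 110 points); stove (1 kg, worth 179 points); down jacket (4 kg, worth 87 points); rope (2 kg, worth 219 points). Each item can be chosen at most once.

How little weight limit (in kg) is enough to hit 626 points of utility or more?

13

Minimise kg subject to total utility ≥ 626.
Taking satellite beacon + binoculars + stove + rope gives 710 (≥ 626) for 13 kg.
Any bundle with less than 13 kg falls short of 626.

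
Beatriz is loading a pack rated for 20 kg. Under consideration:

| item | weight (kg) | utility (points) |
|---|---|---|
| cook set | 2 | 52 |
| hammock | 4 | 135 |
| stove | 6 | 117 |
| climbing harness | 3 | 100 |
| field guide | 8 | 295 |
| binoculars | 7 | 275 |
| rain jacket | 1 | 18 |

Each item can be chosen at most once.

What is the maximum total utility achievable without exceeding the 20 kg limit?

723

Density check — binoculars 39.29, field guide 36.88, hammock 33.75 are the best per kg.
The ratio ordering already packs tightly: hammock + field guide + binoculars + rain jacket, 20 kg, 723.
Runner-up cook set + climbing harness + field guide + binoculars tops out at 722.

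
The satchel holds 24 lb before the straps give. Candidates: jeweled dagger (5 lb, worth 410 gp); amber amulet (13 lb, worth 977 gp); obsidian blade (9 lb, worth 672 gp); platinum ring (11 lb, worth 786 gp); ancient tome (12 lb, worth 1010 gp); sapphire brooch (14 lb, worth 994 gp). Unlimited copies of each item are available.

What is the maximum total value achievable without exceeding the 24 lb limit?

2×ancient tome uses 24 of the 24 lb and totals 2020.

2020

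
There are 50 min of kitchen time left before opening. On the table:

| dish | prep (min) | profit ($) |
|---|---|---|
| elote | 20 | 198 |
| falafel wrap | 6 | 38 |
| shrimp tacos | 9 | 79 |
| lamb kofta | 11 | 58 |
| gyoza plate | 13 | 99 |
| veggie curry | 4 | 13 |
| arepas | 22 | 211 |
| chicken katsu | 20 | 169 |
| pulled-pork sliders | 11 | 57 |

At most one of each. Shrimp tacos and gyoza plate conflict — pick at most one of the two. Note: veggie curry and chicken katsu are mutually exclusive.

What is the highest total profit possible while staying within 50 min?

447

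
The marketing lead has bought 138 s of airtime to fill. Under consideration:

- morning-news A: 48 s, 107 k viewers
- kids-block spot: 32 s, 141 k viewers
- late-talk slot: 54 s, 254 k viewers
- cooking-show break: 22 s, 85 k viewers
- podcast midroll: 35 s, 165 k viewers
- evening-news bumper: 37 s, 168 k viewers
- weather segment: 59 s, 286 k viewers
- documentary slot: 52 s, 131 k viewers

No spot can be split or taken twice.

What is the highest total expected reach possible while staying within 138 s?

625

Density check — weather segment 4.85, podcast midroll 4.71, late-talk slot 4.70 are the best per s.
Taking the top-ratio spots first gives podcast midroll + evening-news bumper + weather segment for 619 (131 s).
Dropping podcast midroll and evening-news bumper frees 72 s; slotting in late-talk slot + cooking-show break (76 s) lifts the total to 625 at 135 s.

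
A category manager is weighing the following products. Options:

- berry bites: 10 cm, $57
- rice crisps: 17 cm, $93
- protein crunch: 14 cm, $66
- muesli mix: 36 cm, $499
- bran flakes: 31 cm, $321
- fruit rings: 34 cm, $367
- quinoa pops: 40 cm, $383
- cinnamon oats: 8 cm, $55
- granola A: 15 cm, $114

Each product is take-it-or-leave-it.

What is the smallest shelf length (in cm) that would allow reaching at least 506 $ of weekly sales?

44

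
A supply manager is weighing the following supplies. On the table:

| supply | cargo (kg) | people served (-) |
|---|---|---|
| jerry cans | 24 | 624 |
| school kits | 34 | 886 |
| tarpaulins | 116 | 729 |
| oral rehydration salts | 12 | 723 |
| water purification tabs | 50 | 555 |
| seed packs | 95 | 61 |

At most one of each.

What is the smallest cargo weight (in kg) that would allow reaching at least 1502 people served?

46

Need the lightest bundle worth ≥ 1502.
school kits + oral rehydration salts reaches 1609 using 46 kg.
Any bundle with less than 46 kg falls short of 1502.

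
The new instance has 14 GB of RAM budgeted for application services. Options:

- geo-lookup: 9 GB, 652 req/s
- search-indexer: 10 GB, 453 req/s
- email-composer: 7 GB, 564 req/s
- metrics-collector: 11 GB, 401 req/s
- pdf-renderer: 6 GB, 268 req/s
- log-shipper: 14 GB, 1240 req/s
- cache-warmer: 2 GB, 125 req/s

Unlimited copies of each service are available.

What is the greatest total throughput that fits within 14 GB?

1240

Ranking by ratio (throughput/GB): log-shipper 88.57, email-composer 80.57, geo-lookup 72.44.
The ratio ordering already packs tightly: log-shipper, 14 GB, 1240.
Every other selection either busts 14 GB or fails to beat 1240.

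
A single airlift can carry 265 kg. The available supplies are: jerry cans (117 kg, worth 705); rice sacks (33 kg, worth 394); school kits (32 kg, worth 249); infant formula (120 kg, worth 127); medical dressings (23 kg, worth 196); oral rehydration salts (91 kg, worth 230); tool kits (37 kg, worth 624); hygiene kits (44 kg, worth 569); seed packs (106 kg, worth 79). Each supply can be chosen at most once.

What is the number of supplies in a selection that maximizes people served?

The maximum people served within 265 kg is 2541.
One optimal bundle: jerry cans + rice sacks + school kits + tool kits + hygiene kits (263 kg).
Any selection reaching 2541 contains exactly 5 supplies.

5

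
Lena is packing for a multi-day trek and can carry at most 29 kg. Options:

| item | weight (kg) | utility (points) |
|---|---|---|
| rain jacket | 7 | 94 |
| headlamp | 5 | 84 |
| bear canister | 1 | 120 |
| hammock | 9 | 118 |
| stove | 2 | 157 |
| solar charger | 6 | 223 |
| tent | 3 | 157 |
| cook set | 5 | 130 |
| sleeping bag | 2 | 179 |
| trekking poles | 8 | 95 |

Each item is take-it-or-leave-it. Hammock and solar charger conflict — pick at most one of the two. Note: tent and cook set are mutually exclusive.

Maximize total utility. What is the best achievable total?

1025

By utility per kg: bear canister 120.00, sleeping bag 89.50, stove 78.50, tent 52.33 lead.
Rain jacket + bear canister + stove + solar charger + tent + sleeping bag + trekking poles uses 29 of the 29 kg and totals 1025.
No other feasible combination exceeds 1025.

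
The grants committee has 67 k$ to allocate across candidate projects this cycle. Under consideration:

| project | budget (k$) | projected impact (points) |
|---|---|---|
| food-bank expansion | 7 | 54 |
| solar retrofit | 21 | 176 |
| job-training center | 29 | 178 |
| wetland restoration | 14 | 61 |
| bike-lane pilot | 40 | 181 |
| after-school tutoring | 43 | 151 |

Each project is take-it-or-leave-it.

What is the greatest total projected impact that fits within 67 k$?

415

A density-first pass picks food-bank expansion + solar retrofit + job-training center — 408 at 57 k$.
Dropping food-bank expansion frees 7 k$; slotting in wetland restoration (14 k$) lifts the total to 415 at 64 k$.
Runner-up food-bank expansion + solar retrofit + job-training center tops out at 408.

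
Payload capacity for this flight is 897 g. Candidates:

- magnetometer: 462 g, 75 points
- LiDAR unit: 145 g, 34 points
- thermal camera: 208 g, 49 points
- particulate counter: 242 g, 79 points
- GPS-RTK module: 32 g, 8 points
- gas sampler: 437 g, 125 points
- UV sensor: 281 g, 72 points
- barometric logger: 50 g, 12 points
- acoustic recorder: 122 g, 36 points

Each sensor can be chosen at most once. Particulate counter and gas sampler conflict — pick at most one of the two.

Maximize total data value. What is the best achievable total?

Best packing: gas sampler + UV sensor + barometric logger + acoustic recorder — 890 g, 245 total.
Runner-up thermal camera + particulate counter + GPS-RTK module + UV sensor + acoustic recorder tops out at 244.

245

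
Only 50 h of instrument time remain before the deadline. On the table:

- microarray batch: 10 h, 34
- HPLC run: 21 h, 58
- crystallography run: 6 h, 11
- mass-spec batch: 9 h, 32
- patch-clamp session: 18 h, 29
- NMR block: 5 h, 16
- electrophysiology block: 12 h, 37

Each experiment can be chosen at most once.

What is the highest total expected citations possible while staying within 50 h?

Filling by ratio: microarray batch + crystallography run + mass-spec batch + NMR block + electrophysiology block for 130, with 8 h left unused.
Dropping crystallography run and mass-spec batch frees 15 h; slotting in HPLC run (21 h) lifts the total to 145 at 48 h.

145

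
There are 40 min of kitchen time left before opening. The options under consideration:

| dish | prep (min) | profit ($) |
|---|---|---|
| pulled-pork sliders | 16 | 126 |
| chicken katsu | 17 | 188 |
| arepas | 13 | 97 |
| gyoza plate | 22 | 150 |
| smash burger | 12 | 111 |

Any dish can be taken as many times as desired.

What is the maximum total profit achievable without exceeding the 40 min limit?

376

2×chicken katsu uses 34 of the 40 min and totals 376.
Every other selection either busts 40 min or fails to beat 376.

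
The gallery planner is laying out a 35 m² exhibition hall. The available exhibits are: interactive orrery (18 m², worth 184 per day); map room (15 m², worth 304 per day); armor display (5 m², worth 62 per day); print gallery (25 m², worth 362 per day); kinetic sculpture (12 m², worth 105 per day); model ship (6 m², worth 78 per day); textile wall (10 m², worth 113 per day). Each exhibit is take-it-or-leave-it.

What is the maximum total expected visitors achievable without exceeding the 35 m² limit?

495

Taking the top-ratio exhibits first gives map room + armor display + model ship for 444 (26 m²).
The 5 m² tied up in armor display is better spent on textile wall — total rises to 495 (31 m²).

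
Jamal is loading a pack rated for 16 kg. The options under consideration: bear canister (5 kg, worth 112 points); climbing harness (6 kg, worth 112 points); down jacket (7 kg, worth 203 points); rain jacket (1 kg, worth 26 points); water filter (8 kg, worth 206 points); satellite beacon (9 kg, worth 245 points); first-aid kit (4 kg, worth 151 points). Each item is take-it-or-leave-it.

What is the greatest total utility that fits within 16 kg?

466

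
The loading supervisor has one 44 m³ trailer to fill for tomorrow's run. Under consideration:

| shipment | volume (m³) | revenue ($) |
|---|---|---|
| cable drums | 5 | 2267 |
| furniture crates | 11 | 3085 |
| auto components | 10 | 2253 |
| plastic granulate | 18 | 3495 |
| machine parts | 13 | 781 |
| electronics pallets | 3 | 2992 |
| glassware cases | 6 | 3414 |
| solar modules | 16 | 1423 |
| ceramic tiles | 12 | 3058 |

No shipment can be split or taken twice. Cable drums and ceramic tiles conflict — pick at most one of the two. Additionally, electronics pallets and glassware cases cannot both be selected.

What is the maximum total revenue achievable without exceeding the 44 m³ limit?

12630

Taking furniture crates + plastic granulate + electronics pallets + ceramic tiles: 44 m³ used, 12630 in revenue.
An exhaustive check of the 512 subsets confirms 12630.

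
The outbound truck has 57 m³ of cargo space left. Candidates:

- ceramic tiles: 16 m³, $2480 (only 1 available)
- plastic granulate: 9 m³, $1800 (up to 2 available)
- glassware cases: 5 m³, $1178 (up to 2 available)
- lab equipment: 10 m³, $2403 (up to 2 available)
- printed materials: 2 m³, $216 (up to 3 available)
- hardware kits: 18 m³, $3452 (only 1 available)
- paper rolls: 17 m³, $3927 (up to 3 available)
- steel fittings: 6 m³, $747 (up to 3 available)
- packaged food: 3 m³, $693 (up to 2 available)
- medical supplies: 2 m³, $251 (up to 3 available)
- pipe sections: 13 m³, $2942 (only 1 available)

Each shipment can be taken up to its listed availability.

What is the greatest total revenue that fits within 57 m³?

13353

By revenue per m³: lab equipment 240.30, glassware cases 235.60, paper rolls 231.00, packaged food 231.00 lead.
Greedy by ratio would take 2×glassware cases + 2×lab equipment + paper rolls + 2×packaged food + 2×medical supplies: 57 m³ used, total 12977.
Replace 2×glassware cases and packaged food and 2×medical supplies with paper rolls: the trade gains 376 net, giving 13353 at 57 m³.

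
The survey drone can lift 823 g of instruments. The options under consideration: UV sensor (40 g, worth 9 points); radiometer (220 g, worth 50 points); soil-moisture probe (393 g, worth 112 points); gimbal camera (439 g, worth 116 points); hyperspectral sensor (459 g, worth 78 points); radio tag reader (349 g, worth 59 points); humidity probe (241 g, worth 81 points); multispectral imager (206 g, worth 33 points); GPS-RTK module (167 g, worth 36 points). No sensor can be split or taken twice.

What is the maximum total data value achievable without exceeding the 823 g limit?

229

By data value per g: humidity probe 0.34, soil-moisture probe 0.28, gimbal camera 0.26, radiometer 0.23 lead.
The ratio heuristic lands on UV sensor + soil-moisture probe + humidity probe (202) but leaves 149 g idle.
Replace UV sensor with GPS-RTK module: the trade gains 27 net, giving 229 at 801 g.
The closest alternative, UV sensor + radiometer + soil-moisture probe + GPS-RTK module, reaches only 207.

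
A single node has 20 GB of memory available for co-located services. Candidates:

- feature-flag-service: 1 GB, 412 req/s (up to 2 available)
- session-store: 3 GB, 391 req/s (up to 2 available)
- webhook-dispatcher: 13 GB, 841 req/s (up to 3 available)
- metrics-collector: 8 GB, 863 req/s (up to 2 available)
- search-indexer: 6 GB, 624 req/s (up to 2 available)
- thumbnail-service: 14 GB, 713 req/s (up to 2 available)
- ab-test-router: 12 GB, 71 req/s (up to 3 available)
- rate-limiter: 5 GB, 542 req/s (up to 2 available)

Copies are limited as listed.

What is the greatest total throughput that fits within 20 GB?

2854

Density check — feature-flag-service 412.00, session-store 130.33, rate-limiter 108.40 are the best per GB.
Filling by ratio: 2×feature-flag-service + 2×session-store + 2×rate-limiter for 2690, with 2 GB left unused.
Replace 2×rate-limiter with 2×search-indexer: the trade gains 164 net, giving 2854 at 20 GB.
Nothing else within 20 GB beats 2854.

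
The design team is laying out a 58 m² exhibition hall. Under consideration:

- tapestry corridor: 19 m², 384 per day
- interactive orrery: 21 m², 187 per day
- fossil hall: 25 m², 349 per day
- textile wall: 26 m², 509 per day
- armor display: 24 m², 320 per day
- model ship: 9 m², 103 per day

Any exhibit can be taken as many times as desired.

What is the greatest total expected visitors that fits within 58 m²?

By expected visitors per m²: tapestry corridor 20.21, textile wall 19.58, fossil hall 13.96 lead.
3×tapestry corridor uses 57 of the 58 m² and totals 1152.
No other feasible combination exceeds 1152.

1152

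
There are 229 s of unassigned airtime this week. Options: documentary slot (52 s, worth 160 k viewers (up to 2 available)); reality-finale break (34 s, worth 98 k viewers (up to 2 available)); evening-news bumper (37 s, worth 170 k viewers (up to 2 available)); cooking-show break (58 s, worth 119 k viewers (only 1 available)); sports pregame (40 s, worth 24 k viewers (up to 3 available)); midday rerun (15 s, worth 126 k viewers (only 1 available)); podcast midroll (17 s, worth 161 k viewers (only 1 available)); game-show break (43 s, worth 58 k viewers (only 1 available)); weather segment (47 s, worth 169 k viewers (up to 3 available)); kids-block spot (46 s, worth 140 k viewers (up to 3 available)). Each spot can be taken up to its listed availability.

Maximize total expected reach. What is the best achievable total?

Filling by ratio: 2×evening-news bumper + midday rerun + podcast midroll + 2×weather segment for 965, with 29 s left unused.
Replace weather segment with 2×reality-finale break: the trade gains 27 net, giving 992 at 221 s.
Nothing else within 229 s beats 992.

992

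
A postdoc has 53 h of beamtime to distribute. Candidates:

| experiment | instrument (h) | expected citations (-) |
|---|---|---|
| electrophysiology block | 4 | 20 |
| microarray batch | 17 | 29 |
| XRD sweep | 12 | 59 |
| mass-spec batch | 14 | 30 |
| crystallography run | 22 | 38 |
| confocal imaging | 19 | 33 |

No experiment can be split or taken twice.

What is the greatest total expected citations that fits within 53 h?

147

A density-first pass picks electrophysiology block + XRD sweep + mass-spec batch + confocal imaging — 142 at 49 h.
Dropping confocal imaging frees 19 h; slotting in crystallography run (22 h) lifts the total to 147 at 52 h.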